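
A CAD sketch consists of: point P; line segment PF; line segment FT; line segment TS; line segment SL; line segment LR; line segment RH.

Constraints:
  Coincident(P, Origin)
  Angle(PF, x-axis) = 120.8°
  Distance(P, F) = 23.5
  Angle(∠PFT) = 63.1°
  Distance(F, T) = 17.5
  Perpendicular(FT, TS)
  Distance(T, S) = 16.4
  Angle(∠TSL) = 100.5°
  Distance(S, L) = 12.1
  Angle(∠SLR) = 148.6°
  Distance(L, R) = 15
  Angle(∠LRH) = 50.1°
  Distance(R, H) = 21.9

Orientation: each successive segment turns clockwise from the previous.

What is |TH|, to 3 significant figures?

7.26

∠SLR = 148.6° gives LR at 163° from the x-axis; with |LR| = 15.0, R = (-19.5, 6.39). ∠LRH = 50.1° gives RH at 33.1° from the x-axis; with |RH| = 21.9, H = (-1.18, 18.3). Then |TH| = |H − T| = 7.26.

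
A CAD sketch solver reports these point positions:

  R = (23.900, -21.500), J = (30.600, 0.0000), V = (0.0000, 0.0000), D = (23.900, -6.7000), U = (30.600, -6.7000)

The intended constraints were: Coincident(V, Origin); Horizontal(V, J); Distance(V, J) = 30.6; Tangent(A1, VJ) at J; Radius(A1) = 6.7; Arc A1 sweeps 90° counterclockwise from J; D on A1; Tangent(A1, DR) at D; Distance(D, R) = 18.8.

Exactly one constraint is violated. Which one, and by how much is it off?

Distance(D, R) = 18.8 — off by 4.00.

V = (0.00, 0.00) ✓; V.y = 0.00, J.y = 0.00 ✓; |VJ| = 30.60 ✓; ∠(UJ, JV) = 90.00° ✓; |UJ| = 6.700 ✓; bearing(U→D) − bearing(U→J) = 90.00° ✓; |UD| = 6.700 ✓; ∠(UD, DR) = 90.00° ✓; |DR| = 14.80 ✗.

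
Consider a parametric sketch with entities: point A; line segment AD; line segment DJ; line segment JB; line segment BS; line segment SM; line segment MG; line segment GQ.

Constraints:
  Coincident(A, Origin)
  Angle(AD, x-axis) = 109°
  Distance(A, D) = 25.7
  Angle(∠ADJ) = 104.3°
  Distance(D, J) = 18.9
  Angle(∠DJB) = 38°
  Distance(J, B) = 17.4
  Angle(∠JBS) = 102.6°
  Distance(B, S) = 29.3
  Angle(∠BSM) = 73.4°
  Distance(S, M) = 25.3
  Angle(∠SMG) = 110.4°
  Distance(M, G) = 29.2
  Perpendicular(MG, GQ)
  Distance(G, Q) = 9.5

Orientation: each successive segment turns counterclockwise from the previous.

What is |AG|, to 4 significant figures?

45.01

A is at the origin; AD runs at 109.0° with length 25.7, so D = (-8.367, 24.30). ∠ADJ = 104.3° gives DJ at -175.3° from the x-axis; with |DJ| = 18.9, J = (-27.20, 22.75). ∠DJB = 38.0° gives JB at -33.30° from the x-axis; with |JB| = 17.4, B = (-12.66, 13.20). ∠JBS = 102.6° gives BS at 44.10° from the x-axis; with |BS| = 29.3, S = (8.381, 33.59). ∠BSM = 73.4° gives SM at 150.7° from the x-axis; with |SM| = 25.3, M = (-13.68, 45.97). ∠SMG = 110.4° gives MG at -139.7° from the x-axis; with |MG| = 29.2, G = (-35.95, 27.08). Then |AG| = |G − A| = 45.01.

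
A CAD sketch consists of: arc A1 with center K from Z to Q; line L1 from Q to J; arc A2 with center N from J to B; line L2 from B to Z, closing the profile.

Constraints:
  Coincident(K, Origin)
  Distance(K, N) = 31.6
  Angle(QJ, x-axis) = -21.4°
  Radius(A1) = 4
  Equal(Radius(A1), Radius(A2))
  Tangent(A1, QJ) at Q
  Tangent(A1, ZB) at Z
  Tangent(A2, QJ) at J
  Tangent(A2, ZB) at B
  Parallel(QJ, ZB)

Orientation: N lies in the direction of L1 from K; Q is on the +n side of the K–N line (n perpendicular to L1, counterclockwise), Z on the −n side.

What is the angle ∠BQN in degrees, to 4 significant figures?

6.993°

The slot axis is L1's direction at -21.4°, so u = (cos -21.4°, sin -21.4°) = (0.9311, -0.3649) and n = (−sin -21.4°, cos -21.4°) = (0.3649, 0.9311). K is at the origin and N lies 31.6 along u from K, so N = 31.6·u = (29.42, -11.53). Tangency of A1 to both parallel lines with radius 4.0 puts Q and Z at K ± 4.0·n: Q = (1.460, 3.724), Z = (-1.460, -3.724). Equal radii place J and B the same way about N: J = N + 4.0·n = (30.88, -7.806), B = N − 4.0·n = (27.96, -15.25). Then cos ∠BQN = QB·QN / (|QB||QN|), giving 6.993°.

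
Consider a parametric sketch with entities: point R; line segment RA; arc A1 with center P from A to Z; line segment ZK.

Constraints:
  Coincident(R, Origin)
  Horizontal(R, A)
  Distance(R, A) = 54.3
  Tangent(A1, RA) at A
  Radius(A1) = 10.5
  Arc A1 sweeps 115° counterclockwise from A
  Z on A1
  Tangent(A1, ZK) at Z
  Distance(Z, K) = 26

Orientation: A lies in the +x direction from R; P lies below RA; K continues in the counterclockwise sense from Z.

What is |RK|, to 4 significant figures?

67.77

On A1, A sits at bearing 90° from P; a 115° counterclockwise sweep puts Z at bearing 205°, so Z = P + 10.5·(cos 205°, sin 205°) = (44.78, -14.94). A1 meets ZK tangentially, so PZ is at right angles to ZK, so ZK runs along (−sin 205°, cos 205°); with |ZK| = 26.0, K = (55.77, -38.50). Then |RK| = |K − R| = 67.77.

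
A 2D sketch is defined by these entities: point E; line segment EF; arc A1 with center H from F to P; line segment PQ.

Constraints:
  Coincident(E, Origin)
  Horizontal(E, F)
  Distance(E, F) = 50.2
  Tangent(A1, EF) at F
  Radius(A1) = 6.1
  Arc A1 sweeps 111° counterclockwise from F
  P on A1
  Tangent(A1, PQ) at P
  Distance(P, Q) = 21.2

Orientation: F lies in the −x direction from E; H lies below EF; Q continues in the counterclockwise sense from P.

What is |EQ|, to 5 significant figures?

55.866

E is at the origin; E and F share the same y with |EF| = 50.2 and F on the −x side, so F = (-50.200, 0.0000). Tangency of A1 to EF means the radius HF is perpendicular to EF, so H = F + (0, -6.1) = (-50.200, -6.1000). On A1, F sits at bearing 90° from H; a 111° counterclockwise sweep puts P at bearing 201°, so P = H + 6.1·(cos 201°, sin 201°) = (-55.895, -8.2860). Tangency of A1 to PQ means the radius HP is perpendicular to PQ, so PQ runs along (−sin 201°, cos 201°); with |PQ| = 21.2, Q = (-48.297, -28.078). Then |EQ| = |Q − E| = 55.866.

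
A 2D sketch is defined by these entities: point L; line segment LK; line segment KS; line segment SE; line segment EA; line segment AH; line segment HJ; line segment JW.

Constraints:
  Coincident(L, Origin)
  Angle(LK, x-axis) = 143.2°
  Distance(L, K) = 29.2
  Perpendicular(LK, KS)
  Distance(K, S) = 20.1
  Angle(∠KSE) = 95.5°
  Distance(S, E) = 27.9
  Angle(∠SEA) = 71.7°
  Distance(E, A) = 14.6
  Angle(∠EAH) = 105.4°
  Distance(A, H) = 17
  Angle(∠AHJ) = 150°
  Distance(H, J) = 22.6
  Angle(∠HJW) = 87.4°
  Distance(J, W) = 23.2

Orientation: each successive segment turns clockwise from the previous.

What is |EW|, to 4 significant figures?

32.59

L is at the origin; LK runs at 143.2° with length 29.2, so K = (-23.38, 17.49). LK is perpendicular to KS, so KS runs at 53.20°; with |KS| = 20.1, S = (-11.34, 33.59). ∠KSE = 95.5° gives SE at -31.30° from the x-axis; with |SE| = 27.9, E = (12.50, 19.09). ∠SEA = 71.7° gives EA at -139.6° from the x-axis; with |EA| = 14.6, A = (1.380, 9.629). ∠EAH = 105.4° gives AH at 145.8° from the x-axis; with |AH| = 17.0, H = (-12.68, 19.18). ∠AHJ = 150.0° gives HJ at 115.8° from the x-axis; with |HJ| = 22.6, J = (-22.52, 39.53). ∠HJW = 87.4° gives JW at 23.20° from the x-axis; with |JW| = 23.2, W = (-1.193, 48.67). Then |EW| = |W − E| = 32.59.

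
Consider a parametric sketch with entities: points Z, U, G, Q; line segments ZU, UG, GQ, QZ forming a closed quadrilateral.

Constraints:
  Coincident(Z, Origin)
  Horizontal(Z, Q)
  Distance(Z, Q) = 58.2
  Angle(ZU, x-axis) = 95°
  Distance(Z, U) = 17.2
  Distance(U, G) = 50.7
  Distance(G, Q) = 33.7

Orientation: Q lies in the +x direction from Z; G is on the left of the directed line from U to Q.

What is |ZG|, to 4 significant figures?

56.77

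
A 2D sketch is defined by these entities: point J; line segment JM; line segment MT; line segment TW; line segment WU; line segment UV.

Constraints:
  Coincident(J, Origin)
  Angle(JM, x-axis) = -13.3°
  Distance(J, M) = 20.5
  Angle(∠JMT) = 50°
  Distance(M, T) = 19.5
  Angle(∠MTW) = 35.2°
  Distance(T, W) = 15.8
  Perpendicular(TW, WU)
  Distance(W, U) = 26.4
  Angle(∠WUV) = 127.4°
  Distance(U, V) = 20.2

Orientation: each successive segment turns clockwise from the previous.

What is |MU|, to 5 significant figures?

15.160

J is at the origin; JM runs at -13.3° with length 20.5, so M = (19.950, -4.7160). ∠JMT = 50.0° gives MT at -143.30° from the x-axis; with |MT| = 19.5, T = (4.3155, -16.370). ∠MTW = 35.2° gives TW at 71.900° from the x-axis; with |TW| = 15.8, W = (9.2242, -1.3516). TW is perpendicular to WU, so WU runs at -18.100°; with |WU| = 26.4, U = (34.318, -9.5534). Then |MU| = |U − M| = 15.160.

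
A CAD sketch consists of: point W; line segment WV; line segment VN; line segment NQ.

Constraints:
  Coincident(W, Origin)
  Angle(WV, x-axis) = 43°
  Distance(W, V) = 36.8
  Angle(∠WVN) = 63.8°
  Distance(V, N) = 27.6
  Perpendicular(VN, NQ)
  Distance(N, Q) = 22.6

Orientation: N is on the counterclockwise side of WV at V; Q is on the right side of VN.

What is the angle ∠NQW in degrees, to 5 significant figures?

11.536°

W is at the origin; WV runs at 43.0° with length 36.8, so V = 36.8·(cos 43.0°, sin 43.0°) = (26.914, 25.098). ∠WVN = 63.8°, so VN runs at 43.0° + (180° − 63.8°) = 159.20° from the x-axis; with |VN| = 27.6, N = V + 27.6·(cos 159.20°, sin 159.20°) = (1.1126, 34.898). The perpendicularity gives NQ at right angles to VN; with |NQ| = 22.6 on the right of VN, Q = N + 22.6·(0.35511, 0.93483) = (9.1380, 56.026). Then cos ∠NQW = QN·QW / (|QN||QW|), giving 11.536°.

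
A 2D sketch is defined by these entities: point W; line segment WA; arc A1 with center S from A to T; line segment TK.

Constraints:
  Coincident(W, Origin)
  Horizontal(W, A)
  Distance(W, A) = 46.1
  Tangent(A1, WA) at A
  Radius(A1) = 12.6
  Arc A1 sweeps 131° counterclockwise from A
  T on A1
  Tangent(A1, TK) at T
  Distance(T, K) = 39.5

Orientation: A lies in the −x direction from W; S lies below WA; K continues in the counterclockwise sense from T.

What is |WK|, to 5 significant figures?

58.737

W is at the origin; WA is horizontal with |WA| = 46.1 and A on the −x side, so A = (-46.100, 0.0000). A1 meets WA tangentially, so SA is at right angles to WA, so S = A + (0, -12.6) = (-46.100, -12.600). On A1, A sits at bearing 90° from S; a 131° counterclockwise sweep puts T at bearing 221°, so T = S + 12.6·(cos 221°, sin 221°) = (-55.609, -20.866). Tangency of A1 to TK means the radius ST is perpendicular to TK, so TK runs along (−sin 221°, cos 221°); with |TK| = 39.5, K = (-29.695, -50.677). Then |WK| = |K − W| = 58.737.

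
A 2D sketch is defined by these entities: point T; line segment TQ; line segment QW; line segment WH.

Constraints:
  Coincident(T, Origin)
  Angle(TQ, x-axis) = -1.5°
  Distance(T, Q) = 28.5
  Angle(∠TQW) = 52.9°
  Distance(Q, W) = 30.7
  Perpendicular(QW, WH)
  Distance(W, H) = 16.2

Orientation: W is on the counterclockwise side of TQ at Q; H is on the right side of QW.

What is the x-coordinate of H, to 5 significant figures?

23.791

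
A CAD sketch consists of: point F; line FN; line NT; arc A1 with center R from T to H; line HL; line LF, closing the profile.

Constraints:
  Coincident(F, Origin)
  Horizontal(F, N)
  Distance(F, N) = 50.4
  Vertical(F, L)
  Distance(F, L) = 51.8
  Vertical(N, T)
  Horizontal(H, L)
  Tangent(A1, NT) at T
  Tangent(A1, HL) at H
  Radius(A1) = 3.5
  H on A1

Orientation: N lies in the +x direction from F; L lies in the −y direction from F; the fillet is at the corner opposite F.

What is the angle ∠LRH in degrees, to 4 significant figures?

85.73°

The virtual corner opposite F is at (50.40, -51.80). Tangency of A1 to NT means the radius RT is perpendicular to NT and the tangent condition forces RH to be normal to HL, with radius 3.5, so the center R sits 3.5 in from both sides at R = (46.90, -48.30). That places the tangent points at T = (50.40, -48.30) on NT and H = (46.90, -51.80) on HL. Then cos ∠LRH = RL·RH / (|RL||RH|), giving 85.73°.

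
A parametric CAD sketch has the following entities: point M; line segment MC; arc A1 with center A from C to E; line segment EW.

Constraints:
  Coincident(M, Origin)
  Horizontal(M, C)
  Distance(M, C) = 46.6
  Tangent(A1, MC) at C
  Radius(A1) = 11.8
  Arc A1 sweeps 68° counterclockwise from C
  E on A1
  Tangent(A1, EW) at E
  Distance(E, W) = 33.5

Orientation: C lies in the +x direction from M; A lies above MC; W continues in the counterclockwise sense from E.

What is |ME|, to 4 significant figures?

58.01

M is at the origin; MC is horizontal with |MC| = 46.6 and C on the +x side, so C = (46.60, 0.000). Tangency of A1 to MC means the radius AC is perpendicular to MC, so A = C + (0, 11.8) = (46.60, 11.80). On A1, C sits at bearing -90° from A; a 68° counterclockwise sweep puts E at bearing -22°, so E = A + 11.8·(cos -22°, sin -22°) = (57.54, 7.380). Then |ME| = |E − M| = 58.01.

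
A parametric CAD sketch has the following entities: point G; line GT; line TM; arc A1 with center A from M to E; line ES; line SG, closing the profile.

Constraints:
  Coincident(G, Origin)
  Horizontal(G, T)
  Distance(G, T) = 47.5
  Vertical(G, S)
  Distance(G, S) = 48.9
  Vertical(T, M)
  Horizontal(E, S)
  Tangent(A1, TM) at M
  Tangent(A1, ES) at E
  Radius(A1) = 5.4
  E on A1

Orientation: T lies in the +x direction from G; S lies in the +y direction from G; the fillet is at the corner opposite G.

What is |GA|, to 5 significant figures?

60.536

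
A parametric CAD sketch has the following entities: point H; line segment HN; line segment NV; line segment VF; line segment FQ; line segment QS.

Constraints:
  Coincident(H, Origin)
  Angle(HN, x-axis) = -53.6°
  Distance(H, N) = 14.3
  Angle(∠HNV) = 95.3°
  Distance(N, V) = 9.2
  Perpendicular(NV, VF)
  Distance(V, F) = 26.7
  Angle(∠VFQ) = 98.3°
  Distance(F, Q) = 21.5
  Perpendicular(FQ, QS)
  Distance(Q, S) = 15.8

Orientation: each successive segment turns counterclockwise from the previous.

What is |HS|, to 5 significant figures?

13.035

H is at the origin; HN runs at -53.6° with length 14.3, so N = (8.4859, -11.510). ∠HNV = 95.3° gives NV at 31.100° from the x-axis; with |NV| = 9.2, V = (16.364, -6.7579). NV ⟂ VF, so VF runs at 121.10°; with |VF| = 26.7, F = (2.5721, 16.104). ∠VFQ = 98.3° gives FQ at -157.20° from the x-axis; with |FQ| = 21.5, Q = (-17.248, 7.7729). FQ is perpendicular to QS, so QS runs at -67.200°; with |QS| = 15.8, S = (-11.125, -6.7926). Then |HS| = |S − H| = 13.035.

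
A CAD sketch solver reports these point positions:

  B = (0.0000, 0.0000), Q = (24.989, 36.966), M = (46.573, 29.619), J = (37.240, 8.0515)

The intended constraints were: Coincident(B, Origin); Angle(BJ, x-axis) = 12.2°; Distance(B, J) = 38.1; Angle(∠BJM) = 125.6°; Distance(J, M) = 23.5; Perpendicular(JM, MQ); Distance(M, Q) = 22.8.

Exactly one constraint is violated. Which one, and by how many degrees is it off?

Perpendicular(JM, MQ) — off by 4.60°.

B = (0.00, 0.00) ✓; BJ at 12.20° ✓; |BJ| = 38.10 ✓; ∠BJM = 125.6° ✓; |JM| = 23.50 ✓; ∠(JM, MQ) = 94.60° ✗; |MQ| = 22.80 ✓.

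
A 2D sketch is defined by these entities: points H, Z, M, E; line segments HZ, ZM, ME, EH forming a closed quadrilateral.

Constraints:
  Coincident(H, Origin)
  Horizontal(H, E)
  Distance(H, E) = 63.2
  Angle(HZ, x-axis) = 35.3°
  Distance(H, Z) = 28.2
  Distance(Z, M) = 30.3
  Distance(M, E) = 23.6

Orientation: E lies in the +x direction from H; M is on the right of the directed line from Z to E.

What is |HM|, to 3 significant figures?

41.8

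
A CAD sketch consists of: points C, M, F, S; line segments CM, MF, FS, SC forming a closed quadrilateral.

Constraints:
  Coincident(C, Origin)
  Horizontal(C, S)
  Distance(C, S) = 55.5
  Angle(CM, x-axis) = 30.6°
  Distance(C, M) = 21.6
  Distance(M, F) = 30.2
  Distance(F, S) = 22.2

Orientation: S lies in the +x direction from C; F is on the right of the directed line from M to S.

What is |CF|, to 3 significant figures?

39.4

C is at the origin; C and S share the same y with |CS| = 55.5 and S in +x, so S = (55.5, 0). CM runs at 30.6° with |CM| = 21.6, so M = (18.6, 11.0). F is determined by |MF| = 30.2 and |FS| = 22.2 together: it lies at the intersection of circle(M, 30.2) and circle(S, 22.2). With |MS| = 38.5, the foot of the radical line on MS is 24.7 from M and the perpendicular offset is √(30.2² − 24.7²) = 17.4. Taking the right-of-MS solution: F = (37.3, -12.7).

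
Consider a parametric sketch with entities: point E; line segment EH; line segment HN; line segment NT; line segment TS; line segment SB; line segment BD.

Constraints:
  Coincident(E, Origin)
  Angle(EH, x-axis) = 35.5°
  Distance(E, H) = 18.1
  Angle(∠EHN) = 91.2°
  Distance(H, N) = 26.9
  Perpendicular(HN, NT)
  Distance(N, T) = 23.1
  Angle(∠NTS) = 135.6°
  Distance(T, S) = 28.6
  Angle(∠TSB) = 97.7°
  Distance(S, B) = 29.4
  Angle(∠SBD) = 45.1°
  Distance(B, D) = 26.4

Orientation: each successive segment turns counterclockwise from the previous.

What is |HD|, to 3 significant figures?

24.0

E is at the origin; EH runs at 35.5° with length 18.1, so H = (14.7, 10.5). ∠EHN = 91.2° gives HN at 124° from the x-axis; with |HN| = 26.9, N = (-0.423, 32.7). The perpendicularity gives NT at right angles to HN, so NT runs at -146°; with |NT| = 23.1, T = (-19.5, 19.7). ∠NTS = 135.6° gives TS at -101° from the x-axis; with |TS| = 28.6, S = (-25.1, -8.33). ∠TSB = 97.7° gives SB at -19.0° from the x-axis; with |SB| = 29.4, B = (2.69, -17.9). ∠SBD = 45.1° gives BD at 116° from the x-axis; with |BD| = 26.4, D = (-8.84, 5.85). Then |HD| = |D − H| = 24.0.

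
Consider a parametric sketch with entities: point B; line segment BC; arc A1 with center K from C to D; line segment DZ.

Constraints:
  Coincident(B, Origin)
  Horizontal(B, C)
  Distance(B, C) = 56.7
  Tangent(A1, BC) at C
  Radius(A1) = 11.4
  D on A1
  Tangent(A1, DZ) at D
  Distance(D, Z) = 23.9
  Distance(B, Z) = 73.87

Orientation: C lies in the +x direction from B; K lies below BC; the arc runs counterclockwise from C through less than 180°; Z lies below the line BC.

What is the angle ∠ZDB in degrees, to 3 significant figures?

153°

Checks: |BC| = 56.70 ✓; |KD| = 11.40 ✓; ∠(KD, DZ) = 90.00° ✓; |DZ| = 23.90 ✓; |BZ| = 73.87 ✓.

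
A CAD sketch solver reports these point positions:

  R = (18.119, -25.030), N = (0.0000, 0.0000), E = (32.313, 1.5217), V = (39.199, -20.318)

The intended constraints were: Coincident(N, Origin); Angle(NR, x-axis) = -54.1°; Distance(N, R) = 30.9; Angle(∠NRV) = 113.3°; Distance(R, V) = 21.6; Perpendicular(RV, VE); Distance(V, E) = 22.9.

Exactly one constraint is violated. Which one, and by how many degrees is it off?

Perpendicular(RV, VE) — off by 4.90°.

N = (0.00, 0.00) ✓; NR at -54.10° ✓; |NR| = 30.90 ✓; ∠NRV = 113.3° ✓; |RV| = 21.60 ✓; ∠(RV, VE) = 94.90° ✗; |VE| = 22.90 ✓.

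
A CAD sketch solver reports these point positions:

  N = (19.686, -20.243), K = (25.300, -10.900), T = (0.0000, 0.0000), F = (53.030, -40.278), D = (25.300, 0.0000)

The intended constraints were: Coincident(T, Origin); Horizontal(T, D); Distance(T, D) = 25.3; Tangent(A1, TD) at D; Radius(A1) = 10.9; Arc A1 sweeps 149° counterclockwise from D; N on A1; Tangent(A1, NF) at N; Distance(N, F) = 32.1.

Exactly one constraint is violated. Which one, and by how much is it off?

Distance(N, F) = 32.1 — off by 6.80.

T = (0.00, 0.00) ✓; T.y = 0.00, D.y = 0.00 ✓; |TD| = 25.30 ✓; ∠(KD, DT) = 90.00° ✓; |KD| = 10.90 ✓; bearing(K→N) − bearing(K→D) = 149.0° ✓; |KN| = 10.90 ✓; ∠(KN, NF) = 90.00° ✓; |NF| = 38.90 ✗.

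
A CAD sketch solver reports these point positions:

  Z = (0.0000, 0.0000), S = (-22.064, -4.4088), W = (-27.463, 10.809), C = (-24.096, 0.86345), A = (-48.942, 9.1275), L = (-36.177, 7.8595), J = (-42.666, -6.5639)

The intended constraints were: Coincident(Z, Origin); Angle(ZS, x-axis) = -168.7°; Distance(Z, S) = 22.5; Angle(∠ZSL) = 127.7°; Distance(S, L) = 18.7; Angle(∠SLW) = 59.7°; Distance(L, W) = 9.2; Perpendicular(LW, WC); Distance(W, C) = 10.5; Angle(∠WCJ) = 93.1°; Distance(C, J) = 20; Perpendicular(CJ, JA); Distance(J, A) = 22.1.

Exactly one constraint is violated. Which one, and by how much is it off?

Distance(J, A) = 22.1 — off by 5.20.

Z = (0.00, 0.00) ✓; ZS at -168.7° ✓; |ZS| = 22.50 ✓; ∠ZSL = 127.7° ✓; |SL| = 18.70 ✓; ∠SLW = 59.70° ✓; |LW| = 9.200 ✓; ∠(LW, WC) = 90.00° ✓; |WC| = 10.50 ✓; ∠WCJ = 93.10° ✓; |CJ| = 20.00 ✓; ∠(CJ, JA) = 90.00° ✓; |JA| = 16.90 ✗.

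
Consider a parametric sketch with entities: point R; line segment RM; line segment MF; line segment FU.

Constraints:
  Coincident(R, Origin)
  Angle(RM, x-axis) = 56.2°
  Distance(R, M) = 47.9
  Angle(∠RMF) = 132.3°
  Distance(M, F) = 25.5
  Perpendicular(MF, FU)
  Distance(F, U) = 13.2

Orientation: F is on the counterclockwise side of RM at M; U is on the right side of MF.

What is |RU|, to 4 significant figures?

75.49

∠RMF = 132.3°, so MF runs at 56.2° + (180° − 132.3°) = 103.9° from the x-axis; with |MF| = 25.5, F = M + 25.5·(cos 103.9°, sin 103.9°) = (20.52, 64.56). MF is perpendicular to FU; with |FU| = 13.2 on the right of MF, U = F + 13.2·(0.9707, 0.2402) = (33.33, 67.73). Then |RU| = |U − R| = 75.49.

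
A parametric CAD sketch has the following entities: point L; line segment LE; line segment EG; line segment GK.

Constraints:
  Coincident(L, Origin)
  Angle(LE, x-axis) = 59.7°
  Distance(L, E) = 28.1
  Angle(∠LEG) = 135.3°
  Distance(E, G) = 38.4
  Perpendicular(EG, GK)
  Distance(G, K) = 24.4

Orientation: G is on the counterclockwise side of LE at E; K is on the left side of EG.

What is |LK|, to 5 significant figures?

58.557

∠LEG = 135.3°, so EG runs at 59.7° + (180° − 135.3°) = 104.40° from the x-axis; with |EG| = 38.4, G = E + 38.4·(cos 104.40°, sin 104.40°) = (4.6275, 61.455). EG is perpendicular to GK; with |GK| = 24.4 on the left of EG, K = G + 24.4·(-0.96858, -0.24869) = (-19.006, 55.387). Then |LK| = |K − L| = 58.557.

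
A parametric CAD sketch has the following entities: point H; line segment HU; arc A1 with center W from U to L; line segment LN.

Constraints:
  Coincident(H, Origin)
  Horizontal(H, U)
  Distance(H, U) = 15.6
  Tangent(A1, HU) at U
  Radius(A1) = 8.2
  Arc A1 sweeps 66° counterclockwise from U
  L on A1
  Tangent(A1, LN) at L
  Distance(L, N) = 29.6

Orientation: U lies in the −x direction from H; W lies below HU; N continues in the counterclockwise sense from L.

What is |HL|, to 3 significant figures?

23.6

A1 meets HU tangentially, so WU is at right angles to HU, so W = U + (0, -8.2) = (-15.6, -8.20). On A1, U sits at bearing 90° from W; a 66° counterclockwise sweep puts L at bearing 156°, so L = W + 8.2·(cos 156°, sin 156°) = (-23.1, -4.86). Then |HL| = |L − H| = 23.6.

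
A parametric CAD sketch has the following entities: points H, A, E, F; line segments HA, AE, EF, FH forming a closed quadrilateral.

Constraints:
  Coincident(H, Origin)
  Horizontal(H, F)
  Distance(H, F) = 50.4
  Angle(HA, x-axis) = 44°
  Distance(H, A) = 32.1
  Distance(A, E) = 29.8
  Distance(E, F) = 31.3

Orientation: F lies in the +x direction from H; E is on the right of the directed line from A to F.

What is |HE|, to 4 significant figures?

21.28

Checks: |AE| = 29.80 ✓; |EF| = 31.30 ✓.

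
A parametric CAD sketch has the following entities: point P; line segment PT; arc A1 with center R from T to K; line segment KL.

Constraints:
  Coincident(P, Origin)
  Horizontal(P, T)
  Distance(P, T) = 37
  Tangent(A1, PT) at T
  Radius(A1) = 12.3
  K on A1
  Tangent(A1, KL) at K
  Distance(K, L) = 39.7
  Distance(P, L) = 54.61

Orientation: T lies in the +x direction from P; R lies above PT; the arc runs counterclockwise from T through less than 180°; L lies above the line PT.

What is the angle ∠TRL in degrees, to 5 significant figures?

156.91°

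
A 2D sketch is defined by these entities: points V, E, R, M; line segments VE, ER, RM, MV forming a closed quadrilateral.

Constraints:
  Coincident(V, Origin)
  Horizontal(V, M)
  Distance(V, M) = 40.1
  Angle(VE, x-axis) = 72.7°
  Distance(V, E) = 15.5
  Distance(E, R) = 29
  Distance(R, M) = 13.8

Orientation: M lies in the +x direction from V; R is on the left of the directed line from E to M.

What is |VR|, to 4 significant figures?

35.61

Checks: |ER| = 29.00 ✓; |RM| = 13.80 ✓.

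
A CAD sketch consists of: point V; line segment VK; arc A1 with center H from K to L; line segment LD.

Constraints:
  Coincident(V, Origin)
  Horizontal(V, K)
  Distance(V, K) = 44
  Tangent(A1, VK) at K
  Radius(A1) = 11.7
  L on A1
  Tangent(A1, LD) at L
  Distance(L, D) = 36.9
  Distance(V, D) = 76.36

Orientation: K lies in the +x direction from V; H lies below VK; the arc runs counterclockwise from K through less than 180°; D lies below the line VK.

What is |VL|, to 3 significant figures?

40.5

V is at the origin; V and K share the same y with |VK| = 44.0 and K on the +x side, so K = (44.0, 0.00). Tangency of A1 to VK means the radius HK is perpendicular to VK, so H = K + (0, -11.7) = (44.0, -11.7). Since HL ⟂ LD (tangency), |HD| = √(11.7² + 36.9²) = 38.7 regardless of where L sits on A1. So D lies on both circle(V, 76.36) and circle(H, 38.7); the below-VK intersection is D = (60.3, -46.8). L is the foot of the tangent from D: L = (35.4, -19.6).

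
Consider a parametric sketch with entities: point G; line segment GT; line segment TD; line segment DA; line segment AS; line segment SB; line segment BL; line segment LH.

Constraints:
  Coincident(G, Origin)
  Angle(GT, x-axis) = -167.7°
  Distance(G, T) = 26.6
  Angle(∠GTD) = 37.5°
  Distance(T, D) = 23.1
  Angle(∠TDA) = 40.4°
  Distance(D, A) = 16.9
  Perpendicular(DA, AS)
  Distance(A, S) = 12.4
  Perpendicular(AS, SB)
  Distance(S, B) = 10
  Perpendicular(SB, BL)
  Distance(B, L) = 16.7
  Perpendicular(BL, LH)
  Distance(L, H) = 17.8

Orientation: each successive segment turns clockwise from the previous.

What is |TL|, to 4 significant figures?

22.04

G is at the origin; GT runs at -167.7° with length 26.6, so T = (-25.99, -5.667). ∠GTD = 37.5° gives TD at 49.80° from the x-axis; with |TD| = 23.1, D = (-11.08, 11.98). ∠TDA = 40.4° gives DA at -89.80° from the x-axis; with |DA| = 16.9, A = (-11.02, -4.923). DA ⟂ AS, so AS runs at -179.8°; with |AS| = 12.4, S = (-23.42, -4.966). The perpendicularity gives SB at right angles to AS, so SB runs at 90.20°; with |SB| = 10.0, B = (-23.46, 5.034). The perpendicularity gives BL at right angles to SB, so BL runs at 0.2000°; with |BL| = 16.7, L = (-6.755, 5.092). Then |TL| = |L − T| = 22.04.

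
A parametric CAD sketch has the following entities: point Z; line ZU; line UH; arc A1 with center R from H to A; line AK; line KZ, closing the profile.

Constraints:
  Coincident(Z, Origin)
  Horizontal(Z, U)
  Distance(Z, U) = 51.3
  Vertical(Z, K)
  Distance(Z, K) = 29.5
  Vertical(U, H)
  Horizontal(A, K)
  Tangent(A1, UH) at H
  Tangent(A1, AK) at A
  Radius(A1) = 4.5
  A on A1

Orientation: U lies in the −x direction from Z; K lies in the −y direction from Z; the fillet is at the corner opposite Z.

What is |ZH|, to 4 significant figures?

57.07

The virtual corner opposite Z is at (-51.30, -29.50). The tangent condition forces RH to be normal to UH and A1 meets AK tangentially, so RA is at right angles to AK, with radius 4.5, so the center R sits 4.5 in from both sides at R = (-46.80, -25.00). That places the tangent points at H = (-51.30, -25.00) on UH and A = (-46.80, -29.50) on AK. Then |ZH| = |H − Z| = 57.07.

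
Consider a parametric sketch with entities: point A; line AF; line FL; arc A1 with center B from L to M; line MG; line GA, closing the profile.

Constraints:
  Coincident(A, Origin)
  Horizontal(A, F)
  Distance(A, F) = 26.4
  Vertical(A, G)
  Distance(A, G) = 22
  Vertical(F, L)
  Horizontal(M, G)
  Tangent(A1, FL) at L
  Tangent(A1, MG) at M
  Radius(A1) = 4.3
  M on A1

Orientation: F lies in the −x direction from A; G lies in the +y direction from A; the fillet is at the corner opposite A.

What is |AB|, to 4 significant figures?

28.31

A is at the origin; A and F share the same y with |AF| = 26.4 and F on the −x side, so F = (-26.40, 0.000). AG is vertical with |AG| = 22.0 and G on the +y side, so G = (0.000, 22.00). The virtual corner opposite A is at (-26.40, 22.00). The tangent condition forces BL to be normal to FL and A1 meets MG tangentially, so BM is at right angles to MG, with radius 4.3, so the center B sits 4.3 in from both sides at B = (-22.10, 17.70). Then |AB| = |B − A| = 28.31.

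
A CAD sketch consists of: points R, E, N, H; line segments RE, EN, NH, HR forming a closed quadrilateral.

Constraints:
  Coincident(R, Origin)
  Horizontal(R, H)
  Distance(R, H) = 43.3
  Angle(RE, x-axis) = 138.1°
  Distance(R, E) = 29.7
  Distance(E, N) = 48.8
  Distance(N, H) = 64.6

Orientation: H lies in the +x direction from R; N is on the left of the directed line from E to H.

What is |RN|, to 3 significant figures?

56.9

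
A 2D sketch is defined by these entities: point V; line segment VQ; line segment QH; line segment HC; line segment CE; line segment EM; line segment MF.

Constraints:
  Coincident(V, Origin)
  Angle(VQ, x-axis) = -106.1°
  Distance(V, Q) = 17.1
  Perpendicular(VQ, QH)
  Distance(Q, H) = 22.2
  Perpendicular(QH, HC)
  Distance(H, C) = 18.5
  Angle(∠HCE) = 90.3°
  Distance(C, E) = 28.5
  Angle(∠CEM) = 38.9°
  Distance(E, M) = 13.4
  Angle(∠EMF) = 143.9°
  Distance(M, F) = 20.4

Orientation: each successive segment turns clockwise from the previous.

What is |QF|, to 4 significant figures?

26.08

V is at the origin; VQ runs at -106.1° with length 17.1, so Q = (-4.742, -16.43). VQ is perpendicular to QH, so QH runs at 163.9°; with |QH| = 22.2, H = (-26.07, -10.27). QH ⟂ HC, so HC runs at 73.90°; with |HC| = 18.5, C = (-20.94, 7.501). ∠HCE = 90.3° gives CE at -15.80° from the x-axis; with |CE| = 28.5, E = (6.482, -0.2585). ∠CEM = 38.9° gives EM at -156.9° from the x-axis; with |EM| = 13.4, M = (-5.843, -5.516). ∠EMF = 143.9° gives MF at 167.0° from the x-axis; with |MF| = 20.4, F = (-25.72, -0.9268). Then |QF| = |F − Q| = 26.08.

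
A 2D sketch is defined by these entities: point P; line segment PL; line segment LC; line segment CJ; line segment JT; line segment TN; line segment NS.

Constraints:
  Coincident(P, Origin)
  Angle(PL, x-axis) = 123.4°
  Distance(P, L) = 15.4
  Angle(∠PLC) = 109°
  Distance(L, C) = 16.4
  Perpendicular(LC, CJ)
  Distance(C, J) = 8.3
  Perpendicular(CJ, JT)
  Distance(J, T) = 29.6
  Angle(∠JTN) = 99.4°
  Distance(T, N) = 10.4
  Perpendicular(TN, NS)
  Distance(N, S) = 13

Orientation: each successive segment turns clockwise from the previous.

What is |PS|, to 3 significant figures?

18.9

∠JTN = 99.4° gives TN at 152° from the x-axis; with |TN| = 10.4, N = (-19.1, 2.25). The perpendicularity gives NS at right angles to TN, so NS runs at 61.8°; with |NS| = 13.0, S = (-13.0, 13.7). Then |PS| = |S − P| = 18.9.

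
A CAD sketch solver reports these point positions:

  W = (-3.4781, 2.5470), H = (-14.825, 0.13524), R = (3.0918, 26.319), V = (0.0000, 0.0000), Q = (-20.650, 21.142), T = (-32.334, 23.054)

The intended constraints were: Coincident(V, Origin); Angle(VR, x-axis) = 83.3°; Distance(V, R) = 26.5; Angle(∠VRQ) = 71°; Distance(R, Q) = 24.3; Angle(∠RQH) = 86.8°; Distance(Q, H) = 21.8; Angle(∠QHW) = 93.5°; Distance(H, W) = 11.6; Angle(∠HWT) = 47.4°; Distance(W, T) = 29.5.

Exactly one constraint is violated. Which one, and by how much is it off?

Distance(W, T) = 29.5 — off by 5.90.

V = (0.00, 0.00) ✓; VR at 83.30° ✓; |VR| = 26.50 ✓; ∠VRQ = 71.00° ✓; |RQ| = 24.30 ✓; ∠RQH = 86.80° ✓; |QH| = 21.80 ✓; ∠QHW = 93.50° ✓; |HW| = 11.60 ✓; ∠HWT = 47.40° ✓; |WT| = 35.40 ✗.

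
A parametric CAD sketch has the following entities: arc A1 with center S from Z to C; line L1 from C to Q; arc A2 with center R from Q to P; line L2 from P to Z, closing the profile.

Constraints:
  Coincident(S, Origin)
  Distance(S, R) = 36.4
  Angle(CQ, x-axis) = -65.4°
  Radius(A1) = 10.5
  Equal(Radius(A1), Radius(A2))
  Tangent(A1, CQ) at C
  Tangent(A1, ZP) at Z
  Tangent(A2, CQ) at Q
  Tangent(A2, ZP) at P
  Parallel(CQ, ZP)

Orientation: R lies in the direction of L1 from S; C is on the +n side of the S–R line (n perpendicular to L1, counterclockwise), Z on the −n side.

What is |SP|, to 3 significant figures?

37.9

The slot axis is L1's direction at -65.4°, so u = (cos -65.4°, sin -65.4°) = (0.416, -0.909) and n = (−sin -65.4°, cos -65.4°) = (0.909, 0.416). S is at the origin and R lies 36.4 along u from S, so R = 36.4·u = (15.2, -33.1). Tangency of A1 to both parallel lines with radius 10.5 puts C and Z at S ± 10.5·n: C = (9.55, 4.37), Z = (-9.55, -4.37). Equal radii place Q and P the same way about R: Q = R + 10.5·n = (24.7, -28.7), P = R − 10.5·n = (5.61, -37.5). Then |SP| = |P − S| = 37.9.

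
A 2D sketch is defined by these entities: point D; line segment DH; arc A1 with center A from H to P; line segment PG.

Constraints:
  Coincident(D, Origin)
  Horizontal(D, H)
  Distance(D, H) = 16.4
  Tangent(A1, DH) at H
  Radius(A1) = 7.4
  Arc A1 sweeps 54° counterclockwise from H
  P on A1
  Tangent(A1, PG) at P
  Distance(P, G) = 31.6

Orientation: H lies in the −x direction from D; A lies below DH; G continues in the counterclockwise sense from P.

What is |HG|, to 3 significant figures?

37.7

D is at the origin; D and H share the same y with |DH| = 16.4 and H on the −x side, so H = (-16.4, 0.00). Tangency of A1 to DH means the radius AH is perpendicular to DH, so A = H + (0, -7.4) = (-16.4, -7.40). On A1, H sits at bearing 90° from A; a 54° counterclockwise sweep puts P at bearing 144°, so P = A + 7.4·(cos 144°, sin 144°) = (-22.4, -3.05). Since A1 is tangent to PG there, AP ⟂ PG, so PG runs along (−sin 144°, cos 144°); with |PG| = 31.6, G = (-41.0, -28.6). Then |HG| = |G − H| = 37.7.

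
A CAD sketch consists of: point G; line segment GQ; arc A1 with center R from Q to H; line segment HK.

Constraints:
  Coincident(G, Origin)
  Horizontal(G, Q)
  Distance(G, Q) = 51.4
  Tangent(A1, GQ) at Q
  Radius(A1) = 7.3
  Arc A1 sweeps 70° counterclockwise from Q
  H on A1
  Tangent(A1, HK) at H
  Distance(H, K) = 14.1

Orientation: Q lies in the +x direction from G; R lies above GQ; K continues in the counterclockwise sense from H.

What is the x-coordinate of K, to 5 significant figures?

63.082

G is at the origin; GQ is horizontal with |GQ| = 51.4 and Q on the +x side, so Q = (51.400, 0.0000). A1 meets GQ tangentially, so RQ is at right angles to GQ, so R = Q + (0, 7.3) = (51.400, 7.3000). On A1, Q sits at bearing -90° from R; a 70° counterclockwise sweep puts H at bearing -20°, so H = R + 7.3·(cos -20°, sin -20°) = (58.260, 4.8033). The tangent condition forces RH to be normal to HK, so HK runs along (−sin -20°, cos -20°); with |HK| = 14.1, K = (63.082, 18.053). So K.x = 63.082.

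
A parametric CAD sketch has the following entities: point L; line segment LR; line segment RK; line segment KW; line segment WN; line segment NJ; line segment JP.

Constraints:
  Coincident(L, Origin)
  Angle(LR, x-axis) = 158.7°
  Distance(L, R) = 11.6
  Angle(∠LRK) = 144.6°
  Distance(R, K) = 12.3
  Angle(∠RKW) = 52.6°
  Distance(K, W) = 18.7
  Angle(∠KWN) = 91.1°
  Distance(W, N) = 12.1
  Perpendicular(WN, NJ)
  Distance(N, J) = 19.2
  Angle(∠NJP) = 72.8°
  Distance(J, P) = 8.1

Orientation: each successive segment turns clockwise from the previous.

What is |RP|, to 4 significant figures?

7.484

L is at the origin; LR runs at 158.7° with length 11.6, so R = (-10.81, 4.214). ∠LRK = 144.6° gives RK at 123.3° from the x-axis; with |RK| = 12.3, K = (-17.56, 14.49). ∠RKW = 52.6° gives KW at -4.100° from the x-axis; with |KW| = 18.7, W = (1.092, 13.16). ∠KWN = 91.1° gives WN at -93.00° from the x-axis; with |WN| = 12.1, N = (0.4583, 1.074). WN is perpendicular to NJ, so NJ runs at 177.0°; with |NJ| = 19.2, J = (-18.72, 2.079). ∠NJP = 72.8° gives JP at 69.80° from the x-axis; with |JP| = 8.1, P = (-15.92, 9.680). Then |RP| = |P − R| = 7.484.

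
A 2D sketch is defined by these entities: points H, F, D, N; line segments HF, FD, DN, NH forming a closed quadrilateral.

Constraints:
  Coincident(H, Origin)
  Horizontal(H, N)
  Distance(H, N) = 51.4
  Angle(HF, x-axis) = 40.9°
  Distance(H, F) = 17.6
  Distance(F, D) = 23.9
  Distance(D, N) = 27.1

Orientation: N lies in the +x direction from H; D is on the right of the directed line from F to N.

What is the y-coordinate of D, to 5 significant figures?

-8.8563

Checks: |HN| = 51.40 ✓; |HF| = 17.60 ✓; |FD| = 23.90 ✓; |DN| = 27.10 ✓.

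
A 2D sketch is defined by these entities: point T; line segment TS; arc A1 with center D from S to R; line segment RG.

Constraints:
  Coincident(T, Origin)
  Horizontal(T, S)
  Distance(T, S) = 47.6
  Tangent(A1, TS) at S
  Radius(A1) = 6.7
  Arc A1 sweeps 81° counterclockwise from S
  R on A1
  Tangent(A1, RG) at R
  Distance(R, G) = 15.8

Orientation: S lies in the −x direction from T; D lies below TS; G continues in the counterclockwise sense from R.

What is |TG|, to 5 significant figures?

60.544

T is at the origin; TS is horizontal with |TS| = 47.6 and S on the −x side, so S = (-47.600, 0.0000). Since A1 is tangent to TS there, DS ⟂ TS, so D = S + (0, -6.7) = (-47.600, -6.7000). On A1, S sits at bearing 90° from D; an 81° counterclockwise sweep puts R at bearing 171°, so R = D + 6.7·(cos 171°, sin 171°) = (-54.218, -5.6519). The tangent condition forces DR to be normal to RG, so RG runs along (−sin 171°, cos 171°); with |RG| = 15.8, G = (-56.689, -21.257). Then |TG| = |G − T| = 60.544.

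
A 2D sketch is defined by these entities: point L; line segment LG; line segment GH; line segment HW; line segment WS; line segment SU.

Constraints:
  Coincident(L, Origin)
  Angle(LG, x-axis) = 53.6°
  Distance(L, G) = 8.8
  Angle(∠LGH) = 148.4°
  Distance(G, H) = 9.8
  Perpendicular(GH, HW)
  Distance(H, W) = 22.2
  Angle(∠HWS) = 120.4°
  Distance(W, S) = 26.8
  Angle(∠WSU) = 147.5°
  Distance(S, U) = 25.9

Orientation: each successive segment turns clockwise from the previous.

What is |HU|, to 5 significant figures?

60.106

L is at the origin; LG runs at 53.6° with length 8.8, so G = (5.2221, 7.0831). ∠LGH = 148.4° gives GH at 22.000° from the x-axis; with |GH| = 9.8, H = (14.308, 10.754). The perpendicularity gives HW at right angles to GH, so HW runs at -68.000°; with |HW| = 22.2, W = (22.625, -9.8293). ∠HWS = 120.4° gives WS at -127.60° from the x-axis; with |WS| = 26.8, S = (6.2729, -31.063). ∠WSU = 147.5° gives SU at -160.10° from the x-axis; with |SU| = 25.9, U = (-18.081, -39.878). Then |HU| = |U − H| = 60.106.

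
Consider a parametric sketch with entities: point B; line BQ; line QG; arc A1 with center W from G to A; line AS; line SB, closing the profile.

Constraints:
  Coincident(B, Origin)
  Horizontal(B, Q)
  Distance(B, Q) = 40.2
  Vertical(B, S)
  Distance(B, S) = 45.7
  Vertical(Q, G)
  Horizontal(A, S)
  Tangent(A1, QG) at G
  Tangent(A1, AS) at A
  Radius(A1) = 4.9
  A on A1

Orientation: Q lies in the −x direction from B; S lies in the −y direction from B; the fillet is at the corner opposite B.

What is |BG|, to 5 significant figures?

57.277

B is at the origin; B and Q share the same y with |BQ| = 40.2 and Q on the −x side, so Q = (-40.200, 0.0000). BS is vertical with |BS| = 45.7 and S on the −y side, so S = (0.0000, -45.700). The virtual corner opposite B is at (-40.200, -45.700). Since A1 is tangent to QG there, WG ⟂ QG and tangency of A1 to AS means the radius WA is perpendicular to AS, with radius 4.9, so the center W sits 4.9 in from both sides at W = (-35.300, -40.800). That places the tangent points at G = (-40.200, -40.800) on QG and A = (-35.300, -45.700) on AS. Then |BG| = |G − B| = 57.277.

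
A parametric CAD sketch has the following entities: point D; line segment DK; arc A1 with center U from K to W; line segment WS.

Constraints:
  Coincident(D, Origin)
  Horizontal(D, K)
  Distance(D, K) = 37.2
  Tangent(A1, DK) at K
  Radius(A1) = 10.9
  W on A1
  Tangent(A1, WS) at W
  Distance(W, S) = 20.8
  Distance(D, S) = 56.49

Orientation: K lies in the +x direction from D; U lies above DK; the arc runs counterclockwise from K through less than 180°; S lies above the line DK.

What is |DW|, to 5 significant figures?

49.508

Checks: |UW| = 10.90 ✓; ∠(UW, WS) = 90.00° ✓; |WS| = 20.80 ✓; |DS| = 56.49 ✓.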